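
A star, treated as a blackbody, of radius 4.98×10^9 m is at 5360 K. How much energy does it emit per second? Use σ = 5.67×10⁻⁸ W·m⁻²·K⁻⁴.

P ≈ 1.46×10^28 W

A = 4πr² = 4π × (4.98×10^9)² = 3.12×10^20 m².
P = σAT⁴ = 5.67×10⁻⁸ × 3.12×10^20 × (5360)⁴ = 5.67×10⁻⁸ × 3.12×10^20 × 8.25×10^14.
P = 1.46×10^28 W.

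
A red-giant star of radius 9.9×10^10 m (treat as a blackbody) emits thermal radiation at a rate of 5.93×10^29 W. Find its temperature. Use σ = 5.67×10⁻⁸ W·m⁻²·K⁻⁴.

T ≈ 3040 K

A = 4πr² = 4π × (9.9×10^10)² = 1.23×10^23 m².
From P = σAT⁴, T = (P / σA)^(1/4) = (5.93×10^29 / (5.67×10⁻⁸ × 1.23×10^23))^(1/4).
T = (8.49×10^13)^(1/4) = 3040 K.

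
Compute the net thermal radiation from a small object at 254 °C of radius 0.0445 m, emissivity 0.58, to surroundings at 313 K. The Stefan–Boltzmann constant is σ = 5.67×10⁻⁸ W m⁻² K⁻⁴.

Q ≈ 55.3 W

A = 4πr² = 4π × (0.0445)² = 0.0249 m².
Convert: 254 °C = 527 K.
Q = εσA(T⁴ − T_s⁴). T⁴ − T_s⁴ = (527)⁴ − (313)⁴ = 7.71×10^10 − 9.60×10^9 = 6.75×10^10 K⁴.
Q = 0.58 × 5.67×10⁻⁸ × 0.0249 × 6.75×10^10 = 55.3 W.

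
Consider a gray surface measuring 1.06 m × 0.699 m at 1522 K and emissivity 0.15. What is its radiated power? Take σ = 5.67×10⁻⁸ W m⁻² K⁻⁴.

P ≈ 33800 W

A = 1.06 × 0.699 = 0.741 m².
Stefan–Boltzmann: P = εσAT⁴ = 0.15 × 5.67×10⁻⁸ × 0.741 × (1522)⁴ = 0.15 × 5.67×10⁻⁸ × 0.741 × 5.37×10^12.
P = 33800 W.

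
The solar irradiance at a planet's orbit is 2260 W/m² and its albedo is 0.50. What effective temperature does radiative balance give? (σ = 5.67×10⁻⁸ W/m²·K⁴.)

Power absorbed = (1−a)S·πR²; power emitted = 4πR²σT⁴. Equating and cancelling πR²:
T = ((1−a)S / 4σ)^(1/4) = (1130 / (4 × 5.67×10⁻⁸))^(1/4) = (4.98×10^9)^(1/4).
T = 266 K.

T ≈ 266 K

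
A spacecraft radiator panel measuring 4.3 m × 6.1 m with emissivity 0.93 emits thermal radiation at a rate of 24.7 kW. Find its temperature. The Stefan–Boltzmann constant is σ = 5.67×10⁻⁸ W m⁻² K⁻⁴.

A = 4.3 × 6.1 = 26.2 m².
From P = εσAT⁴, T = (P / εσA)^(1/4) = (24700 / (0.93 × 5.67×10⁻⁸ × 26.2))^(1/4).
T = (1.79×10^10)^(1/4) = 366 K.

T ≈ 366 K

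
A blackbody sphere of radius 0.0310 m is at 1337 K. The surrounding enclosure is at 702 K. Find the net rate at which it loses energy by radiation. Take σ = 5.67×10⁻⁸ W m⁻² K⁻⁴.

Q ≈ 2020 W

A = 4πr² = 4π × (0.0310)² = 0.0121 m².
Q = σA(T⁴ − T_s⁴). T⁴ − T_s⁴ = (1337)⁴ − (702)⁴ = 3.20×10^12 − 2.43×10^11 = 2.95×10^12 K⁴.
Q = 5.67×10⁻⁸ × 0.0121 × 2.95×10^12 = 2020 W.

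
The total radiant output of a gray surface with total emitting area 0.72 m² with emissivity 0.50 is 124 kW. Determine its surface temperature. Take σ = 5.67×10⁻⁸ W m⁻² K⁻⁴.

From P = εσAT⁴, T = (P / εσA)^(1/4) = (1.24×10^5 / (0.50 × 5.67×10⁻⁸ × 0.720))^(1/4).
T = (6.07×10^12)^(1/4) = 1570 K.

T ≈ 1570 K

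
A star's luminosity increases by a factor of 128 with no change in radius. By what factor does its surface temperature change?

P ∝ T⁴ ⇒ T ∝ P^(1/4), so T scales by (128)^(1/4) = 3.36.

factor ≈ 3.36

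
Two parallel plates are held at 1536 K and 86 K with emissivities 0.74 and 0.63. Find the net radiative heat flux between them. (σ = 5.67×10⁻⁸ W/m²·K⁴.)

For two large parallel gray plates, q = σ(T₁⁴ − T₂⁴) / (1/ε₁ + 1/ε₂ − 1).
1/ε₁ + 1/ε₂ − 1 = 1/0.74 + 1/0.63 − 1 = 1.939.
T₁⁴ − T₂⁴ = 5.57×10^12 − 5.47×10^7 = 5.57×10^12 K⁴.
q = 5.67×10⁻⁸ × 5.57×10^12 / 1.939 = 1.63×10^5 W/m².

q ≈ 1.63×10^5 W/m²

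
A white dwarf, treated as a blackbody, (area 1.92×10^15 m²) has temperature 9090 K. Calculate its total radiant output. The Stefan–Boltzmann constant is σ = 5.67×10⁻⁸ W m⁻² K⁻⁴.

P ≈ 7.43×10^23 W

P = σAT⁴ = 5.67×10⁻⁸ × 1.92×10^15 × (9090)⁴ = 5.67×10⁻⁸ × 1.92×10^15 × 6.83×10^15.
P = 7.43×10^23 W.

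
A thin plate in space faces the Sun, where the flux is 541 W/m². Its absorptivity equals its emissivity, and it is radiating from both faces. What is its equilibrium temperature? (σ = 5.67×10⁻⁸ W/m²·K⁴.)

Absorbed flux αS = emitted flux 2εσT⁴ per unit area; with α = ε this gives T = (S/2σ)^(1/4).
T = (541 / (2 × 5.67×10⁻⁸))^(1/4) = (4.77×10^9)^(1/4).
T = 263 K.

T ≈ 263 K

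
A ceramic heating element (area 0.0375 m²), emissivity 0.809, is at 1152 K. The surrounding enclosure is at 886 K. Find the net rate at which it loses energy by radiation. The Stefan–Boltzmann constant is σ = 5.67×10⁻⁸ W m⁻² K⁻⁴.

Q ≈ 1970 W

Q = εσA(T⁴ − T_s⁴). T⁴ − T_s⁴ = (1152)⁴ − (886)⁴ = 1.76×10^12 − 6.16×10^11 = 1.14×10^12 K⁴.
Q = 0.809 × 5.67×10⁻⁸ × 0.0375 × 1.14×10^12 = 1970 W.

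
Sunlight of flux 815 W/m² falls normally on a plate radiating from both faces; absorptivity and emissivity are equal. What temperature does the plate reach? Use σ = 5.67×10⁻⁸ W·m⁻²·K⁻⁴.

Absorbed flux αS = emitted flux 2εσT⁴ per unit area; with α = ε this gives T = (S/2σ)^(1/4).
T = (815 / (2 × 5.67×10⁻⁸))^(1/4) = (7.19×10^9)^(1/4).
T = 291 K.

T ≈ 291 K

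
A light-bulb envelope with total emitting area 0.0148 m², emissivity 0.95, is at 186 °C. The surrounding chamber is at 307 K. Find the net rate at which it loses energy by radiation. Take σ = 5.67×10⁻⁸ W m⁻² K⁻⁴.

Convert: 186 °C = 459 K.
Q = εσA(T⁴ − T_s⁴). T⁴ − T_s⁴ = (459)⁴ − (307)⁴ = 4.44×10^10 − 8.88×10^9 = 3.55×10^10 K⁴.
Q = 0.95 × 5.67×10⁻⁸ × 0.0148 × 3.55×10^10 = 28.3 W.

Q ≈ 28.3 W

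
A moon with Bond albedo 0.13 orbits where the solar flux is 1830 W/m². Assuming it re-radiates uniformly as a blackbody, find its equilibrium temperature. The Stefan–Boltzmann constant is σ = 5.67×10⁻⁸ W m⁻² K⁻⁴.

T ≈ 289 K

Power absorbed = (1−a)S·πR²; power emitted = 4πR²σT⁴. Equating and cancelling πR²:
T = ((1−a)S / 4σ)^(1/4) = (1590 / (4 × 5.67×10⁻⁸))^(1/4) = (7.02×10^9)^(1/4).
T = 289 K.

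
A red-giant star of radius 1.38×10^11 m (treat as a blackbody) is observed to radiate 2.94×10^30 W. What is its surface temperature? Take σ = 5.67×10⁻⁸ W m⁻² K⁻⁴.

A = 4πr² = 4π × (1.38×10^11)² = 2.39×10^23 m².
From P = σAT⁴, T = (P / σA)^(1/4) = (2.94×10^30 / (5.67×10⁻⁸ × 2.39×10^23))^(1/4).
T = (2.17×10^14)^(1/4) = 3840 K.

T ≈ 3840 K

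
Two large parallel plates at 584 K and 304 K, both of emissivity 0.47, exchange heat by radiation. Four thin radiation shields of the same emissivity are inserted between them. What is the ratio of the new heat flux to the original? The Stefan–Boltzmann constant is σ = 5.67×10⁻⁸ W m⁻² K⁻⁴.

With N identical shields there are N+1 = 5 gaps in series, each with the same radiative resistance, so the flux falls to 1/(N+1) of its unshielded value.

ratio ≈ 0.200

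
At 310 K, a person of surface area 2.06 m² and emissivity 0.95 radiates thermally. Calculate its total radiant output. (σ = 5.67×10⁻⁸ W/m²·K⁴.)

P ≈ 1020 W

P = εσAT⁴ = 0.95 × 5.67×10⁻⁸ × 2.06 × (310)⁴ = 0.95 × 5.67×10⁻⁸ × 2.06 × 9.24×10^9.
P = 1020 W.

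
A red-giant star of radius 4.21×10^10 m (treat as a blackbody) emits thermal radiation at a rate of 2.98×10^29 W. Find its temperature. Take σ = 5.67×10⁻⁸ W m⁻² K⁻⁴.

T ≈ 3920 K

A = 4πr² = 4π × (4.21×10^10)² = 2.23×10^22 m².
From P = σAT⁴, T = (P / σA)^(1/4) = (2.98×10^29 / (5.67×10⁻⁸ × 2.23×10^22))^(1/4).
T = (2.36×10^14)^(1/4) = 3920 K.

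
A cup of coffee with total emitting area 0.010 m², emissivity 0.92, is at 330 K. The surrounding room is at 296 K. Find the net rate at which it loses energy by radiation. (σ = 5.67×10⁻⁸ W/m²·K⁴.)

Q ≈ 2.18 W

Q = εσA(T⁴ − T_s⁴). T⁴ − T_s⁴ = (330)⁴ − (296)⁴ = 1.19×10^10 − 7.68×10^9 = 4.18×10^9 K⁴.
Q = 0.92 × 5.67×10⁻⁸ × 0.0100 × 4.18×10^9 = 2.18 W.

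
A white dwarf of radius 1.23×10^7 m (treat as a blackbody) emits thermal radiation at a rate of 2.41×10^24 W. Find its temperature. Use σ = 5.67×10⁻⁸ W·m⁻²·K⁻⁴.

T ≈ 12200 K

A = 4πr² = 4π × (1.23×10^7)² = 1.90×10^15 m².
From P = σAT⁴, T = (P / σA)^(1/4) = (2.41×10^24 / (5.67×10⁻⁸ × 1.90×10^15))^(1/4).
T = (2.24×10^16)^(1/4) = 12200 K.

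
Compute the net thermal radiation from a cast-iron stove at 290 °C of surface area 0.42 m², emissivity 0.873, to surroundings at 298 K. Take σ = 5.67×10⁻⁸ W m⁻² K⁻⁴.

Q ≈ 1920 W

Convert: 290 °C = 563 K.
Q = εσA(T⁴ − T_s⁴). T⁴ − T_s⁴ = (563)⁴ − (298)⁴ = 1.00×10^11 − 7.89×10^9 = 9.26×10^10 K⁴.
Q = 0.873 × 5.67×10⁻⁸ × 0.420 × 9.26×10^10 = 1920 W.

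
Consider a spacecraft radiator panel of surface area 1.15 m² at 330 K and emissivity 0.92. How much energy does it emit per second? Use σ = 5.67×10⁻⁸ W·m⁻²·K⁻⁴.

Stefan–Boltzmann: P = εσAT⁴ = 0.92 × 5.67×10⁻⁸ × 1.15 × (330)⁴ = 0.92 × 5.67×10⁻⁸ × 1.15 × 1.19×10^10.
P = 711 W.

P ≈ 711 W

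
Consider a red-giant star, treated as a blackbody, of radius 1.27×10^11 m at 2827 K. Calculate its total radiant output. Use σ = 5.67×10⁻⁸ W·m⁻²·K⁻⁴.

P ≈ 7.34×10^29 W

A = 4πr² = 4π × (1.27×10^11)² = 2.03×10^23 m².
P = σAT⁴ = 5.67×10⁻⁸ × 2.03×10^23 × (2827)⁴ = 5.67×10⁻⁸ × 2.03×10^23 × 6.39×10^13.
P = 7.34×10^29 W.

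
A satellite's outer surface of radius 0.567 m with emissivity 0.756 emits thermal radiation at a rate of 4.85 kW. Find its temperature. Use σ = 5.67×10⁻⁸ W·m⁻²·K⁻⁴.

T ≈ 409 K

A = 4πr² = 4π × (0.567)² = 4.04 m².
From P = εσAT⁴, T = (P / εσA)^(1/4) = (4850 / (0.756 × 5.67×10⁻⁸ × 4.04))^(1/4).
T = (2.80×10^10)^(1/4) = 409 K.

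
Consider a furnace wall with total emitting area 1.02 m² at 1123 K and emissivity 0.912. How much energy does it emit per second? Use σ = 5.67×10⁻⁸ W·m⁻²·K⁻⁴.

P ≈ 83900 W

P = εσAT⁴ = 0.912 × 5.67×10⁻⁸ × 1.02 × (1123)⁴ = 0.912 × 5.67×10⁻⁸ × 1.02 × 1.59×10^12.
P = 83900 W.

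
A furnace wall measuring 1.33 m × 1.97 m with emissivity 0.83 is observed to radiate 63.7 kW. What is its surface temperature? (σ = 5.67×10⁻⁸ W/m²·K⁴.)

T ≈ 848 K

A = 1.33 × 1.97 = 2.62 m².
From P = εσAT⁴, T = (P / εσA)^(1/4) = (63700 / (0.83 × 5.67×10⁻⁸ × 2.62))^(1/4).
T = (5.17×10^11)^(1/4) = 848 K.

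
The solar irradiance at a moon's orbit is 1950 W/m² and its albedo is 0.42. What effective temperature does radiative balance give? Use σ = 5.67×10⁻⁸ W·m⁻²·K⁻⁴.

T ≈ 266 K

Power absorbed = (1−a)S·πR²; power emitted = 4πR²σT⁴. Equating and cancelling πR²:
T = ((1−a)S / 4σ)^(1/4) = (1130 / (4 × 5.67×10⁻⁸))^(1/4) = (4.99×10^9)^(1/4).
T = 266 K.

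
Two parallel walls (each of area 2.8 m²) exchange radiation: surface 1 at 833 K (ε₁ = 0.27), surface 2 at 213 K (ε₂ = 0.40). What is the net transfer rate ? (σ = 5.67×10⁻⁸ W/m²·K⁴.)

For two large parallel gray plates, q = σ(T₁⁴ − T₂⁴) / (1/ε₁ + 1/ε₂ − 1).
1/ε₁ + 1/ε₂ − 1 = 1/0.27 + 1/0.40 − 1 = 5.204.
T₁⁴ − T₂⁴ = 4.81×10^11 − 2.06×10^9 = 4.79×10^11 K⁴.
q = 5.67×10⁻⁸ × 4.79×10^11 / 5.204 = 5220 W/m².
Q = q·A = 5220 × 2.8 = 14600 W.

Q ≈ 14600 W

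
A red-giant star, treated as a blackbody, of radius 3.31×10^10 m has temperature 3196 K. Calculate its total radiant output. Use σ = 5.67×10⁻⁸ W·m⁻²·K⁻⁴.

A = 4πr² = 4π × (3.31×10^10)² = 1.38×10^22 m².
P = σAT⁴ = 5.67×10⁻⁸ × 1.38×10^22 × (3196)⁴ = 5.67×10⁻⁸ × 1.38×10^22 × 1.04×10^14.
P = 8.14×10^28 W.

P ≈ 8.14×10^28 W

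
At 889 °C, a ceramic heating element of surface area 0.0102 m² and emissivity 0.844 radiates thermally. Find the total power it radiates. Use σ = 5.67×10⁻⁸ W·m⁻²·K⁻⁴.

889 °C = 1162 K.
Stefan–Boltzmann: P = εσAT⁴ = 0.844 × 5.67×10⁻⁸ × 0.0102 × (1162)⁴ = 0.844 × 5.67×10⁻⁸ × 0.0102 × 1.82×10^12.
P = 890 W.

P ≈ 890 W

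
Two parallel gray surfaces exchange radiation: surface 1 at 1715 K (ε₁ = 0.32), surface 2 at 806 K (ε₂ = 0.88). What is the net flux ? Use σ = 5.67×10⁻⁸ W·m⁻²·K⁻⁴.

q ≈ 1.43×10^5 W/m²

For two large parallel gray plates, q = σ(T₁⁴ − T₂⁴) / (1/ε₁ + 1/ε₂ − 1).
1/ε₁ + 1/ε₂ − 1 = 1/0.32 + 1/0.88 − 1 = 3.261.
T₁⁴ − T₂⁴ = 8.65×10^12 − 4.22×10^11 = 8.23×10^12 K⁴.
q = 5.67×10⁻⁸ × 8.23×10^12 / 3.261 = 1.43×10^5 W/m².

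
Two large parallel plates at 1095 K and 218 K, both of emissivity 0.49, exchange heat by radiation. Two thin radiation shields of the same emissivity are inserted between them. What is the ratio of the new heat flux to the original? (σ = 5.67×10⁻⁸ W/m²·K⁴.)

ratio ≈ 0.333

With N identical shields there are N+1 = 3 gaps in series, each with the same radiative resistance, so the flux falls to 1/(N+1) of its unshielded value.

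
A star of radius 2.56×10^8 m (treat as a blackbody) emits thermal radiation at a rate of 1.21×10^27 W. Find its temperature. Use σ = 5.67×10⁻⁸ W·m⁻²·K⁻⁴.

A = 4πr² = 4π × (2.56×10^8)² = 8.24×10^17 m².
From P = σAT⁴, T = (P / σA)^(1/4) = (1.21×10^27 / (5.67×10⁻⁸ × 8.24×10^17))^(1/4).
T = (2.59×10^16)^(1/4) = 12700 K.

T ≈ 12700 K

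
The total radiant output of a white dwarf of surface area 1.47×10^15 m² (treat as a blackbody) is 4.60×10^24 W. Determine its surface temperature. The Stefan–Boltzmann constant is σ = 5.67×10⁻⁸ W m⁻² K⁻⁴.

T ≈ 15300 K

From P = σAT⁴, T = (P / σA)^(1/4) = (4.60×10^24 / (5.67×10⁻⁸ × 1.47×10^15))^(1/4).
T = (5.52×10^16)^(1/4) = 15300 K.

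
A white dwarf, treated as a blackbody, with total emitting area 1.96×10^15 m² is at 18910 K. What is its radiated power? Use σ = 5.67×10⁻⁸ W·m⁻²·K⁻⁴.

P ≈ 1.42×10^25 W

P = σAT⁴ = 5.67×10⁻⁸ × 1.96×10^15 × (18910)⁴ = 5.67×10⁻⁸ × 1.96×10^15 × 1.28×10^17.
P = 1.42×10^25 W.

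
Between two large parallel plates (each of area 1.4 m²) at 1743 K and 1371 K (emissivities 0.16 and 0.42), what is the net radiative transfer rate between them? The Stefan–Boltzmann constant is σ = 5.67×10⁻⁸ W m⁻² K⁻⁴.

Q ≈ 59300 W

For two large parallel gray plates, q = σ(T₁⁴ − T₂⁴) / (1/ε₁ + 1/ε₂ − 1).
1/ε₁ + 1/ε₂ − 1 = 1/0.16 + 1/0.42 − 1 = 7.631.
T₁⁴ − T₂⁴ = 9.23×10^12 − 3.53×10^12 = 5.70×10^12 K⁴.
q = 5.67×10⁻⁸ × 5.70×10^12 / 7.631 = 42300 W/m².
Q = q·A = 42300 × 1.4 = 59300 W.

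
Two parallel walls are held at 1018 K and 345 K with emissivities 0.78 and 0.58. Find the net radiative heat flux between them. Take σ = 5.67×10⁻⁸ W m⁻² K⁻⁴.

q ≈ 30000 W/m²

For two large parallel gray plates, q = σ(T₁⁴ − T₂⁴) / (1/ε₁ + 1/ε₂ − 1).
1/ε₁ + 1/ε₂ − 1 = 1/0.78 + 1/0.58 − 1 = 2.006.
T₁⁴ − T₂⁴ = 1.07×10^12 − 1.42×10^10 = 1.06×10^12 K⁴.
q = 5.67×10⁻⁸ × 1.06×10^12 / 2.006 = 30000 W/m².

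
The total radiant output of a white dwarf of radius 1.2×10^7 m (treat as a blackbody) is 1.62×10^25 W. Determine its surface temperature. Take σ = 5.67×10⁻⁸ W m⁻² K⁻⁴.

T ≈ 19900 K

A = 4πr² = 4π × (1.2×10^7)² = 1.81×10^15 m².
From P = σAT⁴, T = (P / σA)^(1/4) = (1.62×10^25 / (5.67×10⁻⁸ × 1.81×10^15))^(1/4).
T = (1.58×10^17)^(1/4) = 19900 K.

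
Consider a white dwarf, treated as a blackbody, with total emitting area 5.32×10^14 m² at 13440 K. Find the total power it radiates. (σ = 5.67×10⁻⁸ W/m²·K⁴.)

P ≈ 9.84×10^23 W

P = σAT⁴ = 5.67×10⁻⁸ × 5.32×10^14 × (13440)⁴ = 5.67×10⁻⁸ × 5.32×10^14 × 3.26×10^16.
P = 9.84×10^23 W.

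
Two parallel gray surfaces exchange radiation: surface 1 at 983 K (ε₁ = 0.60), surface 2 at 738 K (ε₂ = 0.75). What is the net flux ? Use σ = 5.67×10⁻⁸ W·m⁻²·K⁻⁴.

q ≈ 18100 W/m²

For two large parallel gray plates, q = σ(T₁⁴ − T₂⁴) / (1/ε₁ + 1/ε₂ − 1).
1/ε₁ + 1/ε₂ − 1 = 1/0.60 + 1/0.75 − 1 = 2.000.
T₁⁴ − T₂⁴ = 9.34×10^11 − 2.97×10^11 = 6.37×10^11 K⁴.
q = 5.67×10⁻⁸ × 6.37×10^11 / 2.000 = 18100 W/m².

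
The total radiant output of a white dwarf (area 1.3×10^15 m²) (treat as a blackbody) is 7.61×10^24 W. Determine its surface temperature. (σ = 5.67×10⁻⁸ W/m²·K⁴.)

From P = σAT⁴, T = (P / σA)^(1/4) = (7.61×10^24 / (5.67×10⁻⁸ × 1.30×10^15))^(1/4).
T = (1.03×10^17)^(1/4) = 17900 K.

T ≈ 17900 K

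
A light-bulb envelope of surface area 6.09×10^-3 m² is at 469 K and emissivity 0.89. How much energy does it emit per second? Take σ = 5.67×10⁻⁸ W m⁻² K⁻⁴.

P = εσAT⁴ = 0.89 × 5.67×10⁻⁸ × 6.09×10^-3 × (469)⁴ = 0.89 × 5.67×10⁻⁸ × 6.09×10^-3 × 4.84×10^10.
P = 14.9 W.

P ≈ 14.9 W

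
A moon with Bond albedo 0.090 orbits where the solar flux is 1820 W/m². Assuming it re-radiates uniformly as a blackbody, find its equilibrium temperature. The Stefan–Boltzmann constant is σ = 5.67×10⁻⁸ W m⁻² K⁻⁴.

T ≈ 292 K

Power absorbed = (1−a)S·πR²; power emitted = 4πR²σT⁴. Equating and cancelling πR²:
T = ((1−a)S / 4σ)^(1/4) = (1660 / (4 × 5.67×10⁻⁸))^(1/4) = (7.30×10^9)^(1/4).
T = 292 K.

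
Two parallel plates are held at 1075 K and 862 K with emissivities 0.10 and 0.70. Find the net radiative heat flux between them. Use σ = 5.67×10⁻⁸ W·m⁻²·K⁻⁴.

q ≈ 4260 W/m²

For two large parallel gray plates, q = σ(T₁⁴ − T₂⁴) / (1/ε₁ + 1/ε₂ − 1).
1/ε₁ + 1/ε₂ − 1 = 1/0.10 + 1/0.70 − 1 = 10.43.
T₁⁴ − T₂⁴ = 1.34×10^12 − 5.52×10^11 = 7.83×10^11 K⁴.
q = 5.67×10⁻⁸ × 7.83×10^11 / 10.43 = 4260 W/m².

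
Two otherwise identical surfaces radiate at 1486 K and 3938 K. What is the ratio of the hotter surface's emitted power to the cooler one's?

ratio ≈ 49.3

P ∝ T⁴, so the ratio is (3938/1486)⁴ = (2.650)⁴ = 49.3.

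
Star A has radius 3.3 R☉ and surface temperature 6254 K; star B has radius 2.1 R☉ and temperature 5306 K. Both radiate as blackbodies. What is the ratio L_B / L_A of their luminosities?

L_B/L_A ≈ 0.210

L = 4πR²σT⁴ ∝ R²T⁴, so L_B/L_A = (2.1/3.3)² × (5306/6254)⁴ = 0.405 × 0.518 = 0.210.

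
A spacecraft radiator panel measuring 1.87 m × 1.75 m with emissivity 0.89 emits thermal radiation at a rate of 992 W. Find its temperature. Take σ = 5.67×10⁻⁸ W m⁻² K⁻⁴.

T ≈ 278 K

A = 1.87 × 1.75 = 3.27 m².
From P = εσAT⁴, T = (P / εσA)^(1/4) = (992 / (0.89 × 5.67×10⁻⁸ × 3.27))^(1/4).
T = (6.01×10^9)^(1/4) = 278 K.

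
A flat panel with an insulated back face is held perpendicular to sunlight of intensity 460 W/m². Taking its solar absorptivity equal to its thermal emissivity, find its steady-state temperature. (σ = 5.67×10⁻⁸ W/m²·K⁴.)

Absorbed flux αS = emitted flux εσT⁴ (one radiating face); with α = ε, T = (S/σ)^(1/4).
T = (460 / 5.67×10⁻⁸)^(1/4) = (8.11×10^9)^(1/4).
T = 300 K.

T ≈ 300 K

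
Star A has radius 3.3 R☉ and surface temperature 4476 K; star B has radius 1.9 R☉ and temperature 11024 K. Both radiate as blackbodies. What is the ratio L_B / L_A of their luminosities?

L = 4πR²σT⁴ ∝ R²T⁴, so L_B/L_A = (1.9/3.3)² × (11024/4476)⁴ = 0.331 × 36.8 = 12.2.

L_B/L_A ≈ 12.2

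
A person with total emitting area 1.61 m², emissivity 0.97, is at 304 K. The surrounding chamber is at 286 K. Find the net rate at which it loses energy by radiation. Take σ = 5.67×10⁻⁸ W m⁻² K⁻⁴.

Q = εσA(T⁴ − T_s⁴). T⁴ − T_s⁴ = (304)⁴ − (286)⁴ = 8.54×10^9 − 6.69×10^9 = 1.85×10^9 K⁴.
Q = 0.97 × 5.67×10⁻⁸ × 1.61 × 1.85×10^9 = 164 W.

Q ≈ 164 W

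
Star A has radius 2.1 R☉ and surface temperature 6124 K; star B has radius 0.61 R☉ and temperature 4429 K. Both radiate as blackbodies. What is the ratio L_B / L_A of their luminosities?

L = 4πR²σT⁴ ∝ R²T⁴, so L_B/L_A = (0.61/2.1)² × (4429/6124)⁴ = 0.0844 × 0.274 = 0.0231.

L_B/L_A ≈ 0.0231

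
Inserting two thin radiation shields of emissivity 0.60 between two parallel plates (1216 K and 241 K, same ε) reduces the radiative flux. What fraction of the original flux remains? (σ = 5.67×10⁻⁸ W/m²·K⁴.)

With N identical shields there are N+1 = 3 gaps in series, each with the same radiative resistance, so the flux falls to 1/(N+1) of its unshielded value.

ratio ≈ 0.333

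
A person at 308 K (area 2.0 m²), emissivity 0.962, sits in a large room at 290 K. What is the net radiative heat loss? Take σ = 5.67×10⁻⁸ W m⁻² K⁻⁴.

Q = εσA(T⁴ − T_s⁴). T⁴ − T_s⁴ = (308)⁴ − (290)⁴ = 9.00×10^9 − 7.07×10^9 = 1.93×10^9 K⁴.
Q = 0.962 × 5.67×10⁻⁸ × 2.00 × 1.93×10^9 = 210 W.

Q ≈ 210 W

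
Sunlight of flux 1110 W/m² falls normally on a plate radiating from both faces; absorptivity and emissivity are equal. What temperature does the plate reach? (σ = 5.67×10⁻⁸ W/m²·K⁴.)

Absorbed flux αS = emitted flux 2εσT⁴ per unit area; with α = ε this gives T = (S/2σ)^(1/4).
T = (1110 / (2 × 5.67×10⁻⁸))^(1/4) = (9.79×10^9)^(1/4).
T = 315 K.

T ≈ 315 K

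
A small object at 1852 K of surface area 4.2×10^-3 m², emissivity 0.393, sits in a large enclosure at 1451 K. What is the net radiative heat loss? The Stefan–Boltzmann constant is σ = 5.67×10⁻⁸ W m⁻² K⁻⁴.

Q = εσA(T⁴ − T_s⁴). T⁴ − T_s⁴ = (1852)⁴ − (1451)⁴ = 1.18×10^13 − 4.43×10^12 = 7.33×10^12 K⁴.
Q = 0.393 × 5.67×10⁻⁸ × 4.20×10^-3 × 7.33×10^12 = 686 W.

Q ≈ 686 W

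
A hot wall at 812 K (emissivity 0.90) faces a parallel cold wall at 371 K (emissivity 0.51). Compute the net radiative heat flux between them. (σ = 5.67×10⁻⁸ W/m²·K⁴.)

For two large parallel gray plates, q = σ(T₁⁴ − T₂⁴) / (1/ε₁ + 1/ε₂ − 1).
1/ε₁ + 1/ε₂ − 1 = 1/0.90 + 1/0.51 − 1 = 2.072.
T₁⁴ − T₂⁴ = 4.35×10^11 − 1.89×10^10 = 4.16×10^11 K⁴.
q = 5.67×10⁻⁸ × 4.16×10^11 / 2.072 = 11400 W/m².

q ≈ 11400 W/m²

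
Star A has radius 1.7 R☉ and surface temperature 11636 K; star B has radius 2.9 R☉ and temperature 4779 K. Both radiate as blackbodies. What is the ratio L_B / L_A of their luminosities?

L_B/L_A ≈ 0.0828

L = 4πR²σT⁴ ∝ R²T⁴, so L_B/L_A = (2.9/1.7)² × (4779/11636)⁴ = 2.91 × 0.0285 = 0.0828.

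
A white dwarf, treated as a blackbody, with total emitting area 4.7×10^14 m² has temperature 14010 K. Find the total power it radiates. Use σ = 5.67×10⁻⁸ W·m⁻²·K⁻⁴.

P = σAT⁴ = 5.67×10⁻⁸ × 4.70×10^14 × (14010)⁴ = 5.67×10⁻⁸ × 4.70×10^14 × 3.85×10^16.
P = 1.03×10^24 W.

P ≈ 1.03×10^24 W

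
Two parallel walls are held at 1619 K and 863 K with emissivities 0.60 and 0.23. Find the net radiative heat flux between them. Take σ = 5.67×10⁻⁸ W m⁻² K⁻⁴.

q ≈ 71400 W/m²

For two large parallel gray plates, q = σ(T₁⁴ − T₂⁴) / (1/ε₁ + 1/ε₂ − 1).
1/ε₁ + 1/ε₂ − 1 = 1/0.60 + 1/0.23 − 1 = 5.014.
T₁⁴ − T₂⁴ = 6.87×10^12 − 5.55×10^11 = 6.32×10^12 K⁴.
q = 5.67×10⁻⁸ × 6.32×10^12 / 5.014 = 71400 W/m².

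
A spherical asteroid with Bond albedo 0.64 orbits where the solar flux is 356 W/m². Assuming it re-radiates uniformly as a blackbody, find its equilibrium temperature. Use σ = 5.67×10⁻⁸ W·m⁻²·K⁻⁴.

T ≈ 154 K

Power absorbed = (1−a)S·πR²; power emitted = 4πR²σT⁴. Equating and cancelling πR²:
T = ((1−a)S / 4σ)^(1/4) = (128 / (4 × 5.67×10⁻⁸))^(1/4) = (5.65×10^8)^(1/4).
T = 154 K.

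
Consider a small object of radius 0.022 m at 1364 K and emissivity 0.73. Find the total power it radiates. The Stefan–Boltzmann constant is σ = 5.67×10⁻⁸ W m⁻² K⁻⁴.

A = 4πr² = 4π × (0.022)² = 6.08×10^-3 m².
Stefan–Boltzmann: P = εσAT⁴ = 0.73 × 5.67×10⁻⁸ × 6.08×10^-3 × (1364)⁴ = 0.73 × 5.67×10⁻⁸ × 6.08×10^-3 × 3.46×10^12.
P = 871 W.

P ≈ 871 W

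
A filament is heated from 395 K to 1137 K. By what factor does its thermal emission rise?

P ∝ T⁴, so the ratio is (1137/395)⁴ = (2.878)⁴ = 68.7.

ratio ≈ 68.7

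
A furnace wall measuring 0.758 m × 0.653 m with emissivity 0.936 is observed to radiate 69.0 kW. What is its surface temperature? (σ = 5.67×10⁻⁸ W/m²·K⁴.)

A = 0.758 × 0.653 = 0.495 m².
From P = εσAT⁴, T = (P / εσA)^(1/4) = (69000 / (0.936 × 5.67×10⁻⁸ × 0.495))^(1/4).
T = (2.63×10^12)^(1/4) = 1270 K.

T ≈ 1270 K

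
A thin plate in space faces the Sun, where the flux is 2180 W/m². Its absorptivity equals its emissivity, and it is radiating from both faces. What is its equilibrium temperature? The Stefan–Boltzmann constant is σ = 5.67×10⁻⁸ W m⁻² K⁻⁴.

Absorbed flux αS = emitted flux 2εσT⁴ per unit area; with α = ε this gives T = (S/2σ)^(1/4).
T = (2180 / (2 × 5.67×10⁻⁸))^(1/4) = (1.92×10^10)^(1/4).
T = 372 K.

T ≈ 372 K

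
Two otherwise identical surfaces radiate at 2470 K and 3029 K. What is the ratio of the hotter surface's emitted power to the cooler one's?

P ∝ T⁴, so the ratio is (3029/2470)⁴ = (1.226)⁴ = 2.26.

ratio ≈ 2.26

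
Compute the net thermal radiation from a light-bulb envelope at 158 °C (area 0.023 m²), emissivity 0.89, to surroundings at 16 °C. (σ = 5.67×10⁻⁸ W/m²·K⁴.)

Q ≈ 32.0 W

Convert: 158 °C = 431 K; 16 °C = 289 K.
Q = εσA(T⁴ − T_s⁴). T⁴ − T_s⁴ = (431)⁴ − (289)⁴ = 3.45×10^10 − 6.98×10^9 = 2.75×10^10 K⁴.
Q = 0.89 × 5.67×10⁻⁸ × 0.0230 × 2.75×10^10 = 32.0 W.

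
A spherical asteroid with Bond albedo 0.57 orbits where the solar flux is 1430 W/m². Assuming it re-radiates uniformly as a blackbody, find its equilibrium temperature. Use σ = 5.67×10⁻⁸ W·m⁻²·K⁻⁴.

Power absorbed = (1−a)S·πR²; power emitted = 4πR²σT⁴. Equating and cancelling πR²:
T = ((1−a)S / 4σ)^(1/4) = (615 / (4 × 5.67×10⁻⁸))^(1/4) = (2.71×10^9)^(1/4).
T = 228 K.

T ≈ 228 K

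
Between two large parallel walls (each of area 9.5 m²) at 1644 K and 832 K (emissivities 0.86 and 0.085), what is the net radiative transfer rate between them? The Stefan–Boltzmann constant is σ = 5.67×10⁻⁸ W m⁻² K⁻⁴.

Q ≈ 3.08×10^5 W

For two large parallel gray plates, q = σ(T₁⁴ − T₂⁴) / (1/ε₁ + 1/ε₂ − 1).
1/ε₁ + 1/ε₂ − 1 = 1/0.86 + 1/0.085 − 1 = 11.93.
T₁⁴ − T₂⁴ = 7.30×10^12 − 4.79×10^11 = 6.83×10^12 K⁴.
q = 5.67×10⁻⁸ × 6.83×10^12 / 11.93 = 32400 W/m².
Q = q·A = 32400 × 9.5 = 3.08×10^5 W.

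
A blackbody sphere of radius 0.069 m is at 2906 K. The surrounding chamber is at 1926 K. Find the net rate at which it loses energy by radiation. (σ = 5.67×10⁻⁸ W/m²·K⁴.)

Q ≈ 1.95×10^5 W

A = 4πr² = 4π × (0.069)² = 0.0598 m².
Q = σA(T⁴ − T_s⁴). T⁴ − T_s⁴ = (2906)⁴ − (1926)⁴ = 7.13×10^13 − 1.38×10^13 = 5.76×10^13 K⁴.
Q = 5.67×10⁻⁸ × 0.0598 × 5.76×10^13 = 1.95×10^5 W.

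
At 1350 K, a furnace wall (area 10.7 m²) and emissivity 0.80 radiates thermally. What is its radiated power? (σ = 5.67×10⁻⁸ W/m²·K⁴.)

P ≈ 1.61×10^6 W

P = εσAT⁴ = 0.80 × 5.67×10⁻⁸ × 10.7 × (1350)⁴ = 0.80 × 5.67×10⁻⁸ × 10.7 × 3.32×10^12.
P = 1.61×10^6 W.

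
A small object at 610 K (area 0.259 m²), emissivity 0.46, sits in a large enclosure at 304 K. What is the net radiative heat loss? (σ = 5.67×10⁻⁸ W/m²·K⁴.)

Q = εσA(T⁴ − T_s⁴). T⁴ − T_s⁴ = (610)⁴ − (304)⁴ = 1.38×10^11 − 8.54×10^9 = 1.30×10^11 K⁴.
Q = 0.46 × 5.67×10⁻⁸ × 0.259 × 1.30×10^11 = 878 W.

Q ≈ 878 W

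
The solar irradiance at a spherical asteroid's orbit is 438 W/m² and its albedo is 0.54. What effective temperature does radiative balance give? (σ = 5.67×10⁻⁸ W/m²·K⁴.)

Power absorbed = (1−a)S·πR²; power emitted = 4πR²σT⁴. Equating and cancelling πR²:
T = ((1−a)S / 4σ)^(1/4) = (201 / (4 × 5.67×10⁻⁸))^(1/4) = (8.88×10^8)^(1/4).
T = 173 K.

T ≈ 173 K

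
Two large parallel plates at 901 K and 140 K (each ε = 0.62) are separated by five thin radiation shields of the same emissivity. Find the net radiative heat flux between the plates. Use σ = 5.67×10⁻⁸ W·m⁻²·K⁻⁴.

q ≈ 2800 W/m²

Each of the 6 gaps contributes resistance (2/ε − 1) = 2/0.62 − 1 = 2.226; total = 13.35.
q = σ(T₁⁴ − T₂⁴) / 13.35 = 5.67×10⁻⁸ × 6.59×10^11 / 13.35 = 2800 W/m².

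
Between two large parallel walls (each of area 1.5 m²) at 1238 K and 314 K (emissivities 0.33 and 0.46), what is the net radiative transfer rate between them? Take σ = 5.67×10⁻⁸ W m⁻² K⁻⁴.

Q ≈ 47300 W

For two large parallel gray plates, q = σ(T₁⁴ − T₂⁴) / (1/ε₁ + 1/ε₂ − 1).
1/ε₁ + 1/ε₂ − 1 = 1/0.33 + 1/0.46 − 1 = 4.204.
T₁⁴ − T₂⁴ = 2.35×10^12 − 9.72×10^9 = 2.34×10^12 K⁴.
q = 5.67×10⁻⁸ × 2.34×10^12 / 4.204 = 31500 W/m².
Q = q·A = 31500 × 1.5 = 47300 W.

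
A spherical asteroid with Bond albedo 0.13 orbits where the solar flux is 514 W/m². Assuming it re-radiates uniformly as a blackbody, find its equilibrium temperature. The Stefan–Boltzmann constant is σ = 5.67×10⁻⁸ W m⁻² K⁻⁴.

T ≈ 211 K

Power absorbed = (1−a)S·πR²; power emitted = 4πR²σT⁴. Equating and cancelling πR²:
T = ((1−a)S / 4σ)^(1/4) = (447 / (4 × 5.67×10⁻⁸))^(1/4) = (1.97×10^9)^(1/4).
T = 211 K.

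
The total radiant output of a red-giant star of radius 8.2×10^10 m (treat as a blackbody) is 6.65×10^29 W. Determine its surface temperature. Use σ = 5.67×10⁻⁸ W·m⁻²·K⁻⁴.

T ≈ 3430 K

A = 4πr² = 4π × (8.2×10^10)² = 8.45×10^22 m².
From P = σAT⁴, T = (P / σA)^(1/4) = (6.65×10^29 / (5.67×10⁻⁸ × 8.45×10^22))^(1/4).
T = (1.39×10^14)^(1/4) = 3430 K.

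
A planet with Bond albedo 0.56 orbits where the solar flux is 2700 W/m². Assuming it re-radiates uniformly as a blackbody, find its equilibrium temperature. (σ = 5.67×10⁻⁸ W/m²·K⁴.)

Power absorbed = (1−a)S·πR²; power emitted = 4πR²σT⁴. Equating and cancelling πR²:
T = ((1−a)S / 4σ)^(1/4) = (1190 / (4 × 5.67×10⁻⁸))^(1/4) = (5.24×10^9)^(1/4).
T = 269 K.

T ≈ 269 K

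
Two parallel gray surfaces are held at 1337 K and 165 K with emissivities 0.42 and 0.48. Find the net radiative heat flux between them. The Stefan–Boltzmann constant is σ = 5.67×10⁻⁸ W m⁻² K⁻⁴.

For two large parallel gray plates, q = σ(T₁⁴ − T₂⁴) / (1/ε₁ + 1/ε₂ − 1).
1/ε₁ + 1/ε₂ − 1 = 1/0.42 + 1/0.48 − 1 = 3.464.
T₁⁴ − T₂⁴ = 3.20×10^12 − 7.41×10^8 = 3.19×10^12 K⁴.
q = 5.67×10⁻⁸ × 3.19×10^12 / 3.464 = 52300 W/m².

q ≈ 52300 W/m²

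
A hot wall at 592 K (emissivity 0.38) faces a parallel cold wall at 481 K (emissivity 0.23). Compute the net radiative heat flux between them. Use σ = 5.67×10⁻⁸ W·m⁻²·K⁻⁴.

q ≈ 657 W/m²

For two large parallel gray plates, q = σ(T₁⁴ − T₂⁴) / (1/ε₁ + 1/ε₂ − 1).
1/ε₁ + 1/ε₂ − 1 = 1/0.38 + 1/0.23 − 1 = 5.979.
T₁⁴ − T₂⁴ = 1.23×10^11 − 5.35×10^10 = 6.93×10^10 K⁴.
q = 5.67×10⁻⁸ × 6.93×10^10 / 5.979 = 657 W/m².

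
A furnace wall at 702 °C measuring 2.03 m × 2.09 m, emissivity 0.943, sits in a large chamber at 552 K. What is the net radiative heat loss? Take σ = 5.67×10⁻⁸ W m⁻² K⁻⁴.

A = 2.03 × 2.09 = 4.24 m².
Convert: 702 °C = 975 K.
Q = εσA(T⁴ − T_s⁴). T⁴ − T_s⁴ = (975)⁴ − (552)⁴ = 9.04×10^11 − 9.28×10^10 = 8.11×10^11 K⁴.
Q = 0.943 × 5.67×10⁻⁸ × 4.24 × 8.11×10^11 = 1.84×10^5 W.

Q ≈ 1.84×10^5 W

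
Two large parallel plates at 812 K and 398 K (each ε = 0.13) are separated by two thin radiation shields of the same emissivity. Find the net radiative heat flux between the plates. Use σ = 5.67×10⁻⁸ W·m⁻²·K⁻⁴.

q ≈ 538 W/m²

Each of the 3 gaps contributes resistance (2/ε − 1) = 2/0.13 − 1 = 14.38; total = 43.15.
q = σ(T₁⁴ − T₂⁴) / 43.15 = 5.67×10⁻⁸ × 4.10×10^11 / 43.15 = 538 W/m².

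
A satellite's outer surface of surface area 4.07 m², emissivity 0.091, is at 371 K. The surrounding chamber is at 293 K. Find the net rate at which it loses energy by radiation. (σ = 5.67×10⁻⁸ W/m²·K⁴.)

Q = εσA(T⁴ − T_s⁴). T⁴ − T_s⁴ = (371)⁴ − (293)⁴ = 1.89×10^10 − 7.37×10^9 = 1.16×10^10 K⁴.
Q = 0.091 × 5.67×10⁻⁸ × 4.07 × 1.16×10^10 = 243 W.

Q ≈ 243 W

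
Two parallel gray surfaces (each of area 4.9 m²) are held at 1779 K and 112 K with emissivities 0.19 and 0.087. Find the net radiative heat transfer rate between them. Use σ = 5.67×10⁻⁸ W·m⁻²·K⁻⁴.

Q ≈ 1.77×10^5 W

For two large parallel gray plates, q = σ(T₁⁴ − T₂⁴) / (1/ε₁ + 1/ε₂ − 1).
1/ε₁ + 1/ε₂ − 1 = 1/0.19 + 1/0.087 − 1 = 15.76.
T₁⁴ − T₂⁴ = 1.00×10^13 − 1.57×10^8 = 1.00×10^13 K⁴.
q = 5.67×10⁻⁸ × 1.00×10^13 / 15.76 = 36000 W/m².
Q = q·A = 36000 × 4.9 = 1.77×10^5 W.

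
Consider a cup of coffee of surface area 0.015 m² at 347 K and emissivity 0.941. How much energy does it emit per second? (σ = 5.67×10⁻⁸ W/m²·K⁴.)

P ≈ 11.6 W

P = εσAT⁴ = 0.941 × 5.67×10⁻⁸ × 0.0150 × (347)⁴ = 0.941 × 5.67×10⁻⁸ × 0.0150 × 1.45×10^10.
P = 11.6 W.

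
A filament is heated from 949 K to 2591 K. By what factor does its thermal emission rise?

P ∝ T⁴, so the ratio is (2591/949)⁴ = (2.730)⁴ = 55.6.

ratio ≈ 55.6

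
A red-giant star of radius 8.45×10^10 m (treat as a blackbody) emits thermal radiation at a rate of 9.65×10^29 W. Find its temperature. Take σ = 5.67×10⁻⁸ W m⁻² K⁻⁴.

A = 4πr² = 4π × (8.45×10^10)² = 8.97×10^22 m².
From P = σAT⁴, T = (P / σA)^(1/4) = (9.65×10^29 / (5.67×10⁻⁸ × 8.97×10^22))^(1/4).
T = (1.90×10^14)^(1/4) = 3710 K.

T ≈ 3710 K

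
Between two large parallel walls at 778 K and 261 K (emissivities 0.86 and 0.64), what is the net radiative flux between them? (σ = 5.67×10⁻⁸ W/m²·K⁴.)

q ≈ 11900 W/m²

For two large parallel gray plates, q = σ(T₁⁴ − T₂⁴) / (1/ε₁ + 1/ε₂ − 1).
1/ε₁ + 1/ε₂ − 1 = 1/0.86 + 1/0.64 − 1 = 1.725.
T₁⁴ − T₂⁴ = 3.66×10^11 − 4.64×10^9 = 3.62×10^11 K⁴.
q = 5.67×10⁻⁸ × 3.62×10^11 / 1.725 = 11900 W/m².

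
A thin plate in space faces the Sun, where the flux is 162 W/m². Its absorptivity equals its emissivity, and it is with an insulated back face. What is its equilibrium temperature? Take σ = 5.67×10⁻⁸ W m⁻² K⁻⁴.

Absorbed flux αS = emitted flux εσT⁴ (one radiating face); with α = ε, T = (S/σ)^(1/4).
T = (162 / 5.67×10⁻⁸)^(1/4) = (2.86×10^9)^(1/4).
T = 231 K.

T ≈ 231 K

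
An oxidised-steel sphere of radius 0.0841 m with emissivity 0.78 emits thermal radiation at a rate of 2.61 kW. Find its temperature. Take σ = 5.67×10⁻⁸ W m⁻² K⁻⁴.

T ≈ 903 K

A = 4πr² = 4π × (0.0841)² = 0.0889 m².
From P = εσAT⁴, T = (P / εσA)^(1/4) = (2610 / (0.78 × 5.67×10⁻⁸ × 0.0889))^(1/4).
T = (6.64×10^11)^(1/4) = 903 K.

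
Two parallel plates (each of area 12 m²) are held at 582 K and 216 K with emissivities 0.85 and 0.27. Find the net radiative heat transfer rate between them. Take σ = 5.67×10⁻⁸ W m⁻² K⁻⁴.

For two large parallel gray plates, q = σ(T₁⁴ − T₂⁴) / (1/ε₁ + 1/ε₂ − 1).
1/ε₁ + 1/ε₂ − 1 = 1/0.85 + 1/0.27 − 1 = 3.880.
T₁⁴ − T₂⁴ = 1.15×10^11 − 2.18×10^9 = 1.13×10^11 K⁴.
q = 5.67×10⁻⁸ × 1.13×10^11 / 3.880 = 1640 W/m².
Q = q·A = 1640 × 12 = 19700 W.

Q ≈ 19700 W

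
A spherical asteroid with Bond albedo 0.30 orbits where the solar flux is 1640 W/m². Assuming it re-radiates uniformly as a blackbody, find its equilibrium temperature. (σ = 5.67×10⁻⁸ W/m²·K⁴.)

Power absorbed = (1−a)S·πR²; power emitted = 4πR²σT⁴. Equating and cancelling πR²:
T = ((1−a)S / 4σ)^(1/4) = (1150 / (4 × 5.67×10⁻⁸))^(1/4) = (5.06×10^9)^(1/4).
T = 267 K.

T ≈ 267 K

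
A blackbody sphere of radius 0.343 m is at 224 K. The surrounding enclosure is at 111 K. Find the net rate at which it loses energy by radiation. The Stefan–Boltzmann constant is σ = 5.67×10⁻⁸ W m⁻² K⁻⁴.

Q ≈ 198 W

A = 4πr² = 4π × (0.343)² = 1.48 m².
Q = σA(T⁴ − T_s⁴). T⁴ − T_s⁴ = (224)⁴ − (111)⁴ = 2.52×10^9 − 1.52×10^8 = 2.37×10^9 K⁴.
Q = 5.67×10⁻⁸ × 1.48 × 2.37×10^9 = 198 W.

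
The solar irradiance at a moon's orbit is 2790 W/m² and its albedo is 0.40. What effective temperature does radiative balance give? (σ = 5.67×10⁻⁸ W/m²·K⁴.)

Power absorbed = (1−a)S·πR²; power emitted = 4πR²σT⁴. Equating and cancelling πR²:
T = ((1−a)S / 4σ)^(1/4) = (1670 / (4 × 5.67×10⁻⁸))^(1/4) = (7.38×10^9)^(1/4).
T = 293 K.

T ≈ 293 K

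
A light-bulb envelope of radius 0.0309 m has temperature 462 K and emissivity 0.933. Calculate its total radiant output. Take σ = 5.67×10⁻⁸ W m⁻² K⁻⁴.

P ≈ 28.9 W

A = 4πr² = 4π × (0.0309)² = 0.0120 m².
P = εσAT⁴ = 0.933 × 5.67×10⁻⁸ × 0.0120 × (462)⁴ = 0.933 × 5.67×10⁻⁸ × 0.0120 × 4.56×10^10.
P = 28.9 W.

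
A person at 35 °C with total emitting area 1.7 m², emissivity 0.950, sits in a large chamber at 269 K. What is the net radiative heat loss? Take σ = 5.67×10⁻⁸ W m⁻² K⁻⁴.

Q ≈ 345 W

Convert: 35 °C = 308 K.
Q = εσA(T⁴ − T_s⁴). T⁴ − T_s⁴ = (308)⁴ − (269)⁴ = 9.00×10^9 − 5.24×10^9 = 3.76×10^9 K⁴.
Q = 0.950 × 5.67×10⁻⁸ × 1.70 × 3.76×10^9 = 345 W.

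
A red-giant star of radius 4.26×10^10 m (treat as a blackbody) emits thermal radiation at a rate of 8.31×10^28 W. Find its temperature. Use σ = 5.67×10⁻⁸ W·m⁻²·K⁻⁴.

A = 4πr² = 4π × (4.26×10^10)² = 2.28×10^22 m².
From P = σAT⁴, T = (P / σA)^(1/4) = (8.31×10^28 / (5.67×10⁻⁸ × 2.28×10^22))^(1/4).
T = (6.43×10^13)^(1/4) = 2830 K.

T ≈ 2830 K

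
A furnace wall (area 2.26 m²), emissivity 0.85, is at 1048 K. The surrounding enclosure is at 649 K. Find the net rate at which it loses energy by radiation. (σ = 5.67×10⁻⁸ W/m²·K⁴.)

Q ≈ 1.12×10^5 W

Q = εσA(T⁴ − T_s⁴). T⁴ − T_s⁴ = (1048)⁴ − (649)⁴ = 1.21×10^12 − 1.77×10^11 = 1.03×10^12 K⁴.
Q = 0.85 × 5.67×10⁻⁸ × 2.26 × 1.03×10^12 = 1.12×10^5 W.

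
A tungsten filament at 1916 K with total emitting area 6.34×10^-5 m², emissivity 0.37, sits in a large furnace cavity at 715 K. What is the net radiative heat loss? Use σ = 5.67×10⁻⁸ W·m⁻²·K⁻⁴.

Q = εσA(T⁴ − T_s⁴). T⁴ − T_s⁴ = (1916)⁴ − (715)⁴ = 1.35×10^13 − 2.61×10^11 = 1.32×10^13 K⁴.
Q = 0.37 × 5.67×10⁻⁸ × 6.34×10^-5 × 1.32×10^13 = 17.6 W.

Q ≈ 17.6 W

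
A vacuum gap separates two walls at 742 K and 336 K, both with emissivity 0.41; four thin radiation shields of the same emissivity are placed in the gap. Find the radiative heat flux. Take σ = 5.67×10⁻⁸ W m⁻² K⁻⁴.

q ≈ 849 W/m²

Each of the 5 gaps contributes resistance (2/ε − 1) = 2/0.41 − 1 = 3.878; total = 19.39.
q = σ(T₁⁴ − T₂⁴) / 19.39 = 5.67×10⁻⁸ × 2.90×10^11 / 19.39 = 849 W/m².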